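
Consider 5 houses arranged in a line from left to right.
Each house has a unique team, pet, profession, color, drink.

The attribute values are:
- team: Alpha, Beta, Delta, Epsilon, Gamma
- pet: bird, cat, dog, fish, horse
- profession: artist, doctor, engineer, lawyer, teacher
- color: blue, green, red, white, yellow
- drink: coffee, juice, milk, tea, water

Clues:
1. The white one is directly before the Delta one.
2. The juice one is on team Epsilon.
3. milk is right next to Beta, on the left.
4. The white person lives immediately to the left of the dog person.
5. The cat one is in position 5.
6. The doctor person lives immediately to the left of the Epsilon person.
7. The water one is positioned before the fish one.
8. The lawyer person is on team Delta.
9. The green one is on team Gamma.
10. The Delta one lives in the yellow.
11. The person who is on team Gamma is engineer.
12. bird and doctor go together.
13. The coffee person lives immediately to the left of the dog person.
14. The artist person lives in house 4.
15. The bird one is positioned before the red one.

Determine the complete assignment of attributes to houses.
Solution:

House | Team | Pet | Profession | Color | Drink
-----------------------------------------------
  1   | Alpha | horse | teacher | white | coffee
  2   | Delta | dog | lawyer | yellow | milk
  3   | Beta | bird | doctor | blue | water
  4   | Epsilon | fish | artist | red | juice
  5   | Gamma | cat | engineer | green | tea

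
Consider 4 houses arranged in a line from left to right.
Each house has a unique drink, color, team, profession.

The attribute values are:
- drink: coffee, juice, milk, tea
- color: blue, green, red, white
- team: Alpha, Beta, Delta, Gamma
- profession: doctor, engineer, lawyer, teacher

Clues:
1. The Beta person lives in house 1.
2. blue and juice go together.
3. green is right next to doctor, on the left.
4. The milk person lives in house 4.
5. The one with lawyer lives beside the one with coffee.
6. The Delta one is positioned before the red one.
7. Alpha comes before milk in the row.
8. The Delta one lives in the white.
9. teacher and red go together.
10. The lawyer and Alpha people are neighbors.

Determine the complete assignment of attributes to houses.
Solution:

House | Drink | Color | Team | Profession
-----------------------------------------
  1   | juice | blue | Beta | lawyer
  2   | coffee | green | Alpha | engineer
  3   | tea | white | Delta | doctor
  4   | milk | red | Gamma | teacher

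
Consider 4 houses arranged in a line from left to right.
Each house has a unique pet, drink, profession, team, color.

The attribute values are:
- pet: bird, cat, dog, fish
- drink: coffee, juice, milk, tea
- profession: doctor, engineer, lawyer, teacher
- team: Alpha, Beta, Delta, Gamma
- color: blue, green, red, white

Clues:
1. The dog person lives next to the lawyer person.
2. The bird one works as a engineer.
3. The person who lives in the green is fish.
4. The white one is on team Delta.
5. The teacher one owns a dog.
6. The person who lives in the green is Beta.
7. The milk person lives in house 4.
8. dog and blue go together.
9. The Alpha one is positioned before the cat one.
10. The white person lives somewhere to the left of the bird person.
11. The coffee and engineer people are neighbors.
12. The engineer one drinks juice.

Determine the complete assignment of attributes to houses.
Solution:

House | Pet | Drink | Profession | Team | Color
-----------------------------------------------
  1   | dog | tea | teacher | Alpha | blue
  2   | cat | coffee | lawyer | Delta | white
  3   | bird | juice | engineer | Gamma | red
  4   | fish | milk | doctor | Beta | green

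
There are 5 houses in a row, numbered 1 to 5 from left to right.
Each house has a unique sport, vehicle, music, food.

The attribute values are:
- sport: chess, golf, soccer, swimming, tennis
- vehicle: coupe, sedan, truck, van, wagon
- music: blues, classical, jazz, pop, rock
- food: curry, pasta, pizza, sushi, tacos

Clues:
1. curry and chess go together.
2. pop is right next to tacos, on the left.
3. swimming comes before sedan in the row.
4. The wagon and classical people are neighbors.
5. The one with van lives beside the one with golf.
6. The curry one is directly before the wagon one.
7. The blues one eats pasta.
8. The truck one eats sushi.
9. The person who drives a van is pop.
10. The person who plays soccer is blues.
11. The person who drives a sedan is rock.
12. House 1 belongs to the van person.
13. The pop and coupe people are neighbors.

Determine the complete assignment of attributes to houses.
Solution:

House | Sport | Vehicle | Music | Food
--------------------------------------
  1   | swimming | van | pop | pizza
  2   | golf | coupe | jazz | tacos
  3   | chess | sedan | rock | curry
  4   | soccer | wagon | blues | pasta
  5   | tennis | truck | classical | sushi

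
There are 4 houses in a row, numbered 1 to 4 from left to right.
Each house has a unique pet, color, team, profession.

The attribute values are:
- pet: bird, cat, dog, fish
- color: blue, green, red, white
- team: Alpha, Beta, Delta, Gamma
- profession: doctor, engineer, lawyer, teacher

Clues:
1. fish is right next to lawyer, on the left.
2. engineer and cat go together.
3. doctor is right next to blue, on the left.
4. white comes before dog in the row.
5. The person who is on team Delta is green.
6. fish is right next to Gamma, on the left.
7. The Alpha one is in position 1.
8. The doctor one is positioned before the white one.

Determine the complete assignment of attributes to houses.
Solution:

House | Pet | Color | Team | Profession
---------------------------------------
  1   | fish | red | Alpha | doctor
  2   | bird | blue | Gamma | lawyer
  3   | cat | white | Beta | engineer
  4   | dog | green | Delta | teacher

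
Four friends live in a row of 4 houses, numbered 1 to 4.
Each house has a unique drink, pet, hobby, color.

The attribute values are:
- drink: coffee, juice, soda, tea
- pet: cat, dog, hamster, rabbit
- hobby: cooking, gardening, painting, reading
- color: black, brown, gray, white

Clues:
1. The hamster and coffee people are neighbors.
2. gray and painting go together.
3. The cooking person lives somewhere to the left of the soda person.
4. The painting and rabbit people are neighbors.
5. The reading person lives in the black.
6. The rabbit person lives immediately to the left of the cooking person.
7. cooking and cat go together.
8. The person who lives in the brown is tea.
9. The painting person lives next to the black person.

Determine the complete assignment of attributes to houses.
Solution:

House | Drink | Pet | Hobby | Color
-----------------------------------
  1   | juice | hamster | painting | gray
  2   | coffee | rabbit | reading | black
  3   | tea | cat | cooking | brown
  4   | soda | dog | gardening | white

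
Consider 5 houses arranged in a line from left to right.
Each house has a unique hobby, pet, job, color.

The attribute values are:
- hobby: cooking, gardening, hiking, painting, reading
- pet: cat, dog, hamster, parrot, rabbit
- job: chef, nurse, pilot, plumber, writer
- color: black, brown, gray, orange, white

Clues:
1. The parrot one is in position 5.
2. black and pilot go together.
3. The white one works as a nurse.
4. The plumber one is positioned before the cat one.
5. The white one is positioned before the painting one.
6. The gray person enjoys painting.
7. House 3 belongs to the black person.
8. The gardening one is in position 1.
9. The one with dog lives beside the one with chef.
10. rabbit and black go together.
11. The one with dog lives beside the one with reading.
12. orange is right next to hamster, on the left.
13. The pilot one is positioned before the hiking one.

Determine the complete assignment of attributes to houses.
Solution:

House | Hobby | Pet | Job | Color
---------------------------------
  1   | gardening | dog | plumber | orange
  2   | reading | hamster | chef | brown
  3   | cooking | rabbit | pilot | black
  4   | hiking | cat | nurse | white
  5   | painting | parrot | writer | gray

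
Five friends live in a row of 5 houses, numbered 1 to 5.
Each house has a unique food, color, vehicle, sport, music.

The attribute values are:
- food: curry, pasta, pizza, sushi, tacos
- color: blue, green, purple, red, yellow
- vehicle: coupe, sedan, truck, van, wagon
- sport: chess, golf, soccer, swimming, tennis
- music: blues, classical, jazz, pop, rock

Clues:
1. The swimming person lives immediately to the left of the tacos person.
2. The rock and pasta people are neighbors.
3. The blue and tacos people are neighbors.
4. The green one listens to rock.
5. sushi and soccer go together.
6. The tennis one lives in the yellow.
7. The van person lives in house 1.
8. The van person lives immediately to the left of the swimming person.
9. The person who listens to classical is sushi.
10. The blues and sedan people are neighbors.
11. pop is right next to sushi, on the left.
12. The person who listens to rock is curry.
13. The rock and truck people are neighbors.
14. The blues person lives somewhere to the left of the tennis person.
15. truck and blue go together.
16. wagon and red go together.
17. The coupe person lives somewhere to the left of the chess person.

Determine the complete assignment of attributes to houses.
Solution:

House | Food | Color | Vehicle | Sport | Music
----------------------------------------------
  1   | curry | green | van | golf | rock
  2   | pasta | blue | truck | swimming | blues
  3   | tacos | yellow | sedan | tennis | pop
  4   | sushi | purple | coupe | soccer | classical
  5   | pizza | red | wagon | chess | jazz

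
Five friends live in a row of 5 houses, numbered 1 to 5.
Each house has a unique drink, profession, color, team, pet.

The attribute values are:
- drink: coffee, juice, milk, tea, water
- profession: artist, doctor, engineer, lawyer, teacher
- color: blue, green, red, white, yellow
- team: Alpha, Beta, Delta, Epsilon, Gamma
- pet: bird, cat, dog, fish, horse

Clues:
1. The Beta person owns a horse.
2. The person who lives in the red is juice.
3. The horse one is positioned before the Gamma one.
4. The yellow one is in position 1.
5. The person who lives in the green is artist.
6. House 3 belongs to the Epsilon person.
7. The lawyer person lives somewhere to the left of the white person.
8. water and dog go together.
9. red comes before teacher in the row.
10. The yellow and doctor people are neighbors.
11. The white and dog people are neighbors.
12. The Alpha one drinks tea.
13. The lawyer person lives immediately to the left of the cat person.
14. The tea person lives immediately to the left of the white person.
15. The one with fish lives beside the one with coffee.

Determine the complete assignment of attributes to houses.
Solution:

House | Drink | Profession | Color | Team | Pet
-----------------------------------------------
  1   | tea | lawyer | yellow | Alpha | fish
  2   | coffee | doctor | white | Delta | cat
  3   | water | artist | green | Epsilon | dog
  4   | juice | engineer | red | Beta | horse
  5   | milk | teacher | blue | Gamma | bird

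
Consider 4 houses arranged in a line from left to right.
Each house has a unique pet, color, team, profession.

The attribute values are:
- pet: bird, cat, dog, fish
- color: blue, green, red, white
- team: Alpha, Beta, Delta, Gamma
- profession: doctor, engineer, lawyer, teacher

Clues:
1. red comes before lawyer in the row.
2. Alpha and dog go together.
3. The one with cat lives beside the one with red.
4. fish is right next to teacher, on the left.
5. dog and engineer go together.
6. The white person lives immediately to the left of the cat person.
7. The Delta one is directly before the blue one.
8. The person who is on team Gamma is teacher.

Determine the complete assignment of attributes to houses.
Solution:

House | Pet | Color | Team | Profession
---------------------------------------
  1   | fish | white | Delta | doctor
  2   | cat | blue | Gamma | teacher
  3   | dog | red | Alpha | engineer
  4   | bird | green | Beta | lawyer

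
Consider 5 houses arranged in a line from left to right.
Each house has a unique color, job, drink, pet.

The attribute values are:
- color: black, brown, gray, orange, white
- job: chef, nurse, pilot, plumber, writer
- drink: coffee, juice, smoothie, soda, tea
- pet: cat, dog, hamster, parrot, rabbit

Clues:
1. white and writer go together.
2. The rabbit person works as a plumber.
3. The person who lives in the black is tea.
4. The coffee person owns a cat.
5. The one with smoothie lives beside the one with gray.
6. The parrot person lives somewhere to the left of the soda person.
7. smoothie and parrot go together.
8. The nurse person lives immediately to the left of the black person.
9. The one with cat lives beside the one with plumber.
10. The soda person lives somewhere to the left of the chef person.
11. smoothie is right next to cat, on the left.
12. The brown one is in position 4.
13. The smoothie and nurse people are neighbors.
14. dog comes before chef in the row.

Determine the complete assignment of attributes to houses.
Solution:

House | Color | Job | Drink | Pet
---------------------------------
  1   | white | writer | smoothie | parrot
  2   | gray | nurse | coffee | cat
  3   | black | plumber | tea | rabbit
  4   | brown | pilot | soda | dog
  5   | orange | chef | juice | hamster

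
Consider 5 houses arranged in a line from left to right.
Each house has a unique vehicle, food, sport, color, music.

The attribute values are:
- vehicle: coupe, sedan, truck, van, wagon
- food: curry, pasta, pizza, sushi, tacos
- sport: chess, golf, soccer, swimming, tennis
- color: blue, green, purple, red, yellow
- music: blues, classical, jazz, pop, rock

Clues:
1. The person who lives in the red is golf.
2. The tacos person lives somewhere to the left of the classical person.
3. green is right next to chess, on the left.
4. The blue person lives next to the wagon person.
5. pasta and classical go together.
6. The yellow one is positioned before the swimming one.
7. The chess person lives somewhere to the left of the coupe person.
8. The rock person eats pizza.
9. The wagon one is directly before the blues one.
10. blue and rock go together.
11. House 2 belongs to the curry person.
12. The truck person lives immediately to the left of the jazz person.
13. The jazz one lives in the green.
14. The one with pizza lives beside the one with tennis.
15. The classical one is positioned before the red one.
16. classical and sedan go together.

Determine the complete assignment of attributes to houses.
Solution:

House | Vehicle | Food | Sport | Color | Music
----------------------------------------------
  1   | truck | pizza | soccer | blue | rock
  2   | wagon | curry | tennis | green | jazz
  3   | van | tacos | chess | yellow | blues
  4   | sedan | pasta | swimming | purple | classical
  5   | coupe | sushi | golf | red | pop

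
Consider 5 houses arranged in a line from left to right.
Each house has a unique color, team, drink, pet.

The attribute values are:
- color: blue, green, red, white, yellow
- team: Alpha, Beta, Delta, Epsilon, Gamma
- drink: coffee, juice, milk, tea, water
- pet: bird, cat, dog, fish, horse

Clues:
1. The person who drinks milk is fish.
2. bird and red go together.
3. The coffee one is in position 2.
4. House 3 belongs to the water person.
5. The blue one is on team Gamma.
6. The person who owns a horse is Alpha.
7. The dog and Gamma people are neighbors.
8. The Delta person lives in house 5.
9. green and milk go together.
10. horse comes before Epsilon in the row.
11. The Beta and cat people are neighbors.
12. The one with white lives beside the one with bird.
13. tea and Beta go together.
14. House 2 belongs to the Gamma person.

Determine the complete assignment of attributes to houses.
Solution:

House | Color | Team | Drink | Pet
----------------------------------
  1   | yellow | Beta | tea | dog
  2   | blue | Gamma | coffee | cat
  3   | white | Alpha | water | horse
  4   | red | Epsilon | juice | bird
  5   | green | Delta | milk | fish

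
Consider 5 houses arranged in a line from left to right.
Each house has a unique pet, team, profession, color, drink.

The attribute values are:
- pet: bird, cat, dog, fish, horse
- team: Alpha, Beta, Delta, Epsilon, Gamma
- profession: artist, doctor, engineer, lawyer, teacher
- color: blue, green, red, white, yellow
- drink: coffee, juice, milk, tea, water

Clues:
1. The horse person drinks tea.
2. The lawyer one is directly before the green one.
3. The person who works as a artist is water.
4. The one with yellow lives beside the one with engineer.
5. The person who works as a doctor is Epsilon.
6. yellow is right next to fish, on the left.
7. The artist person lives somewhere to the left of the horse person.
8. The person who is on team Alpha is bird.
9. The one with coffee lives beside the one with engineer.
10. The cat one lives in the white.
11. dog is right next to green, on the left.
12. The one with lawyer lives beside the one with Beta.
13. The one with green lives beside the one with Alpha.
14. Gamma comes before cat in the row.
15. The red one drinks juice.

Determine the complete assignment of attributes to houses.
Solution:

House | Pet | Team | Profession | Color | Drink
-----------------------------------------------
  1   | dog | Gamma | lawyer | yellow | coffee
  2   | fish | Beta | engineer | green | milk
  3   | bird | Alpha | teacher | red | juice
  4   | cat | Delta | artist | white | water
  5   | horse | Epsilon | doctor | blue | tea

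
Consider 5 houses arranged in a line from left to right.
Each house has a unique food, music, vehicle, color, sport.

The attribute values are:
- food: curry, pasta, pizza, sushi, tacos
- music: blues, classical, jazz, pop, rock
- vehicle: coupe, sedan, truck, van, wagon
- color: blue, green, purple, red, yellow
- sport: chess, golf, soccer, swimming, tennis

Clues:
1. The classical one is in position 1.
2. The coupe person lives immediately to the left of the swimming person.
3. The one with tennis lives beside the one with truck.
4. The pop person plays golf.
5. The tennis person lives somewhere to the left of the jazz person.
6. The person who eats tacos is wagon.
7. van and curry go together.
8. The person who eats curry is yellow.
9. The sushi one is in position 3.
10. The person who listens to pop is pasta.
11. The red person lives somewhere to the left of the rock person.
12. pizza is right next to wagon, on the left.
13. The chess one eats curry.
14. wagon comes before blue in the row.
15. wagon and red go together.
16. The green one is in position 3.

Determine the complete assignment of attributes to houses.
Solution:

House | Food | Music | Vehicle | Color | Sport
----------------------------------------------
  1   | pizza | classical | coupe | purple | soccer
  2   | tacos | blues | wagon | red | swimming
  3   | sushi | rock | sedan | green | tennis
  4   | pasta | pop | truck | blue | golf
  5   | curry | jazz | van | yellow | chess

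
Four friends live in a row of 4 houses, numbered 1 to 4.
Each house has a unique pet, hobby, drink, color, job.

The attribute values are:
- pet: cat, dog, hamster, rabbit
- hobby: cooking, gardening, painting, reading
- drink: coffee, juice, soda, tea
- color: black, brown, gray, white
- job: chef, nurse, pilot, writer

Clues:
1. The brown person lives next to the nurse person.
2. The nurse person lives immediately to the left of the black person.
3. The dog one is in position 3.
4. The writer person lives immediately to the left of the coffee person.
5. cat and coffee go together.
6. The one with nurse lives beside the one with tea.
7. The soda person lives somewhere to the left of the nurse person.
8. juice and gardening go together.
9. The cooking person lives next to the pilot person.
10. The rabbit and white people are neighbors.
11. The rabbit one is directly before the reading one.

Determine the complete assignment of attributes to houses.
Solution:

House | Pet | Hobby | Drink | Color | Job
-----------------------------------------
  1   | rabbit | painting | soda | brown | writer
  2   | cat | reading | coffee | white | nurse
  3   | dog | cooking | tea | black | chef
  4   | hamster | gardening | juice | gray | pilot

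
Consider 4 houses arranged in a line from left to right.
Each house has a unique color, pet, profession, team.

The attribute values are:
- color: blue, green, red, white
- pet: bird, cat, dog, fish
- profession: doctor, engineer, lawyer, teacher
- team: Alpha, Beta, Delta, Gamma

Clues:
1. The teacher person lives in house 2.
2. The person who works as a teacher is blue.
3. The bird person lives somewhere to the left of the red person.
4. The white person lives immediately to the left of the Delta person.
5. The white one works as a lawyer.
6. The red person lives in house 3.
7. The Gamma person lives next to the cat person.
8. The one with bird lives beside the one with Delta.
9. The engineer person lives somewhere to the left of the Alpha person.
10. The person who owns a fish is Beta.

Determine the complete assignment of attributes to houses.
Solution:

House | Color | Pet | Profession | Team
---------------------------------------
  1   | white | bird | lawyer | Gamma
  2   | blue | cat | teacher | Delta
  3   | red | fish | engineer | Beta
  4   | green | dog | doctor | Alpha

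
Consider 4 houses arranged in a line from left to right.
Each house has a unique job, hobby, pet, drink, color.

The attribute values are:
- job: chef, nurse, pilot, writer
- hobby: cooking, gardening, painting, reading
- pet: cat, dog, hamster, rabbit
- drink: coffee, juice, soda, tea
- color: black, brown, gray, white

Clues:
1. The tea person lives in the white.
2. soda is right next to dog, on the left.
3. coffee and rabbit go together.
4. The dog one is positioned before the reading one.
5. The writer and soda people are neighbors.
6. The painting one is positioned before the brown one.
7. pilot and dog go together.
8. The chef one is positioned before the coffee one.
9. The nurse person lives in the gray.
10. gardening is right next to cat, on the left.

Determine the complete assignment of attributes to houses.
Solution:

House | Job | Hobby | Pet | Drink | Color
-----------------------------------------
  1   | writer | gardening | hamster | tea | white
  2   | chef | painting | cat | soda | black
  3   | pilot | cooking | dog | juice | brown
  4   | nurse | reading | rabbit | coffee | gray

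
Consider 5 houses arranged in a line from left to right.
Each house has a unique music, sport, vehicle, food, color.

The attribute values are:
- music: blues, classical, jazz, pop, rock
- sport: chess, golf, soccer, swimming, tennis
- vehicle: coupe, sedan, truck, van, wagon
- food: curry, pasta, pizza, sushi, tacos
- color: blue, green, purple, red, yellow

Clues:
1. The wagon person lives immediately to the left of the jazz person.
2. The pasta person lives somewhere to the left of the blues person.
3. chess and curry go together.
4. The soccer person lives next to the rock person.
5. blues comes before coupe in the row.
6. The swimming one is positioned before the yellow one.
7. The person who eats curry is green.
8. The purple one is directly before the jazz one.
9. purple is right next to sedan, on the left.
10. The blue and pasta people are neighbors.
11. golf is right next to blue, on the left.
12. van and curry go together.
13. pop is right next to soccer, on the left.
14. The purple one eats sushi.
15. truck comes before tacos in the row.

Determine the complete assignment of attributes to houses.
Solution:

House | Music | Sport | Vehicle | Food | Color
----------------------------------------------
  1   | pop | golf | wagon | sushi | purple
  2   | jazz | soccer | sedan | pizza | blue
  3   | rock | swimming | truck | pasta | red
  4   | blues | chess | van | curry | green
  5   | classical | tennis | coupe | tacos | yellow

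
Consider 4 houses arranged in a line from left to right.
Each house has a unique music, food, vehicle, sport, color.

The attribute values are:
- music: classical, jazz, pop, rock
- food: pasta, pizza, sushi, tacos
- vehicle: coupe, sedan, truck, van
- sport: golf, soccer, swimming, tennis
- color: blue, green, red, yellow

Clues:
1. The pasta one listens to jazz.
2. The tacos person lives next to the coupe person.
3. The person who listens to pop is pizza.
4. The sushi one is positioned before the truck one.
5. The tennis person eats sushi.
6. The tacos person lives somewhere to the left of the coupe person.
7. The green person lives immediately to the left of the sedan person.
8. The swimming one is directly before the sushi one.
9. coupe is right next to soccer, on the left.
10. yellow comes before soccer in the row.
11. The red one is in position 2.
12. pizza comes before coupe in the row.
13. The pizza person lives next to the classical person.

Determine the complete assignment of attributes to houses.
Solution:

House | Music | Food | Vehicle | Sport | Color
----------------------------------------------
  1   | pop | pizza | van | golf | green
  2   | classical | tacos | sedan | swimming | red
  3   | rock | sushi | coupe | tennis | yellow
  4   | jazz | pasta | truck | soccer | blue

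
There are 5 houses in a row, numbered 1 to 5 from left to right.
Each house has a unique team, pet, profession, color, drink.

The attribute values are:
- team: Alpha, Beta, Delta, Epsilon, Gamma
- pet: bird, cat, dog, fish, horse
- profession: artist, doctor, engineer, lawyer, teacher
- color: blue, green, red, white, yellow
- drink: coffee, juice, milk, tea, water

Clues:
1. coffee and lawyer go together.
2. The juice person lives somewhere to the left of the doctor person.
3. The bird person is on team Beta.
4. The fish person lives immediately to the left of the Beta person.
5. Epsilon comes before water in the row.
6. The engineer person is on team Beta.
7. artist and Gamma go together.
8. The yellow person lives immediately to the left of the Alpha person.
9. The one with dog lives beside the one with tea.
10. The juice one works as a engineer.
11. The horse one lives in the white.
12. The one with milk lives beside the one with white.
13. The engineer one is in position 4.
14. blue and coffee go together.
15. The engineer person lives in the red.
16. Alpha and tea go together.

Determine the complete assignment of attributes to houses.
Solution:

House | Team | Pet | Profession | Color | Drink
-----------------------------------------------
  1   | Gamma | dog | artist | yellow | milk
  2   | Alpha | horse | teacher | white | tea
  3   | Epsilon | fish | lawyer | blue | coffee
  4   | Beta | bird | engineer | red | juice
  5   | Delta | cat | doctor | green | water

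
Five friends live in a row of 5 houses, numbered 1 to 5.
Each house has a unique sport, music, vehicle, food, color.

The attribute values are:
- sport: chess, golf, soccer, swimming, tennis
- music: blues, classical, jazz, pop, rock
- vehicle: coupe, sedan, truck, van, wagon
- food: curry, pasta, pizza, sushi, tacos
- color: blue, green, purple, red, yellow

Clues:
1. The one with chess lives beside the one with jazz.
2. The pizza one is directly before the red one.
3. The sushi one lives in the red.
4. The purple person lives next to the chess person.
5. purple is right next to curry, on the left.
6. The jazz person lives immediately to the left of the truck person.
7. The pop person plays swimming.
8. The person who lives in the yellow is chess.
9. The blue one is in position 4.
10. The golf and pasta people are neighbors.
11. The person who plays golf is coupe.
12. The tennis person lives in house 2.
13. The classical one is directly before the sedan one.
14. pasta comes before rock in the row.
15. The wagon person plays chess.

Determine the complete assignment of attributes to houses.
Solution:

House | Sport | Music | Vehicle | Food | Color
----------------------------------------------
  1   | golf | classical | coupe | tacos | green
  2   | tennis | blues | sedan | pasta | purple
  3   | chess | rock | wagon | curry | yellow
  4   | soccer | jazz | van | pizza | blue
  5   | swimming | pop | truck | sushi | red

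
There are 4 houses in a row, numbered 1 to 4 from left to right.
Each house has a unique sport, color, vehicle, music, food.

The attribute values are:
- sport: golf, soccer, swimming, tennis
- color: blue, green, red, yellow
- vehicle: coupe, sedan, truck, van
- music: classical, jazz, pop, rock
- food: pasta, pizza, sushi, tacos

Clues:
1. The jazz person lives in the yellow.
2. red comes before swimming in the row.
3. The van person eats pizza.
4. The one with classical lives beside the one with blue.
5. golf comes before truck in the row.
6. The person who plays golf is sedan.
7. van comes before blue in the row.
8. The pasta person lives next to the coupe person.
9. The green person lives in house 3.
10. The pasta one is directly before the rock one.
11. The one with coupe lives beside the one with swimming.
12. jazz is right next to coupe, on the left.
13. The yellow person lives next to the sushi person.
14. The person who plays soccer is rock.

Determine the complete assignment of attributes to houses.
Solution:

House | Sport | Color | Vehicle | Music | Food
----------------------------------------------
  1   | golf | yellow | sedan | jazz | pasta
  2   | soccer | red | coupe | rock | sushi
  3   | swimming | green | van | classical | pizza
  4   | tennis | blue | truck | pop | tacos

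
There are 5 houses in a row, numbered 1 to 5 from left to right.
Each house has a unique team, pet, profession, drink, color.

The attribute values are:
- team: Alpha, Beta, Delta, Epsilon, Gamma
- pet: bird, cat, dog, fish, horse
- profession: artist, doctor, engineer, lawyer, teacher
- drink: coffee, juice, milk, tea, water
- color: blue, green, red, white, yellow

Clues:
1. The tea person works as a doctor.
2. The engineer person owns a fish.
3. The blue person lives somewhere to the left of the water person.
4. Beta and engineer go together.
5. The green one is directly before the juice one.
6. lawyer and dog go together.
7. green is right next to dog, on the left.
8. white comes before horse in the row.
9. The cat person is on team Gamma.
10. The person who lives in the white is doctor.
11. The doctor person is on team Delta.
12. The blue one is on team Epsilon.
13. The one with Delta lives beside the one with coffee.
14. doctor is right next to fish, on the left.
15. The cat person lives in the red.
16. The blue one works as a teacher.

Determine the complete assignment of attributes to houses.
Solution:

House | Team | Pet | Profession | Drink | Color
-----------------------------------------------
  1   | Delta | bird | doctor | tea | white
  2   | Beta | fish | engineer | coffee | green
  3   | Alpha | dog | lawyer | juice | yellow
  4   | Epsilon | horse | teacher | milk | blue
  5   | Gamma | cat | artist | water | red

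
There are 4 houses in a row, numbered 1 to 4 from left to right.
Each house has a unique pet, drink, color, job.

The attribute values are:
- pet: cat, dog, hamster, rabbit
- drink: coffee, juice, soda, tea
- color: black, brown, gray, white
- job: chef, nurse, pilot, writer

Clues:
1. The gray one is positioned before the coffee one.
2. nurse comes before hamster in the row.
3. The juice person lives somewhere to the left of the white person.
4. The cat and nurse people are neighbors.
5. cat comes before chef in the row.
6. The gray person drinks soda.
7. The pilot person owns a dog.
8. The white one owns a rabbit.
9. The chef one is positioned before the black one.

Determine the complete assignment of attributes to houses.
Solution:

House | Pet | Drink | Color | Job
---------------------------------
  1   | cat | juice | brown | writer
  2   | rabbit | tea | white | nurse
  3   | hamster | soda | gray | chef
  4   | dog | coffee | black | pilot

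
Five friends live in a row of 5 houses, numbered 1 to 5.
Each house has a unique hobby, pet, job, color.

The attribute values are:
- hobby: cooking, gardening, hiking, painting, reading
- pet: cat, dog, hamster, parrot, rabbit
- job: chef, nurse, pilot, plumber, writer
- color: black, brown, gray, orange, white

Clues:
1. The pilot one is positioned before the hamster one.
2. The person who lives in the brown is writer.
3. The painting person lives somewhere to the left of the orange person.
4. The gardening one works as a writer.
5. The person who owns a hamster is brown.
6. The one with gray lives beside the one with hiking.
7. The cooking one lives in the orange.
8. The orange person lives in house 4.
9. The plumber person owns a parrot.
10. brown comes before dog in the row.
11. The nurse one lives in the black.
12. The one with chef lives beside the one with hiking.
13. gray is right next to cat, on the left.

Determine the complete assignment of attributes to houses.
Solution:

House | Hobby | Pet | Job | Color
---------------------------------
  1   | painting | rabbit | chef | gray
  2   | hiking | cat | pilot | white
  3   | gardening | hamster | writer | brown
  4   | cooking | parrot | plumber | orange
  5   | reading | dog | nurse | black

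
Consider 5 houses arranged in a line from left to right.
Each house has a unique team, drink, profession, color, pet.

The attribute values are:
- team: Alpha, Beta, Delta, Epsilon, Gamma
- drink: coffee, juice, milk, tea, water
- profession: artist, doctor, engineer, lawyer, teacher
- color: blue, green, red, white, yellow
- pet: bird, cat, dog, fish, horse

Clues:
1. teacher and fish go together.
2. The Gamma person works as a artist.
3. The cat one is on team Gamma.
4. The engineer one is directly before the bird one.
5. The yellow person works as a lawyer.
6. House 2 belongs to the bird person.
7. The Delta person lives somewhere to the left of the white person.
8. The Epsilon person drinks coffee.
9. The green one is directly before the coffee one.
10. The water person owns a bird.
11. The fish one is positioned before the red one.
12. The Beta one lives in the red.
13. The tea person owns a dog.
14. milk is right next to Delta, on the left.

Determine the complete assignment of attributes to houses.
Solution:

House | Team | Drink | Profession | Color | Pet
-----------------------------------------------
  1   | Alpha | milk | engineer | blue | horse
  2   | Delta | water | lawyer | yellow | bird
  3   | Gamma | juice | artist | green | cat
  4   | Epsilon | coffee | teacher | white | fish
  5   | Beta | tea | doctor | red | dog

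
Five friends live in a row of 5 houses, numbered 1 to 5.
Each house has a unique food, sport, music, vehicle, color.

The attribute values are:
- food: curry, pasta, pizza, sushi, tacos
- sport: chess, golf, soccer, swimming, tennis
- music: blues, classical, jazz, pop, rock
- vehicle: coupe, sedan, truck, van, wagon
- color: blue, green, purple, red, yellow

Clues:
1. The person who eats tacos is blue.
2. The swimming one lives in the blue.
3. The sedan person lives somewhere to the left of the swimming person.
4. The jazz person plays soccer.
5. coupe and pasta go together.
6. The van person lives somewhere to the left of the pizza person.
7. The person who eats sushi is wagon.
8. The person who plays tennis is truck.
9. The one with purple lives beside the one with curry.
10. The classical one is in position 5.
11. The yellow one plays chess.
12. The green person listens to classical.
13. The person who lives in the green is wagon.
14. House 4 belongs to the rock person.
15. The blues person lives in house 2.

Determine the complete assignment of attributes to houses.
Solution:

House | Food | Sport | Music | Vehicle | Color
----------------------------------------------
  1   | pasta | soccer | jazz | coupe | purple
  2   | curry | chess | blues | sedan | yellow
  3   | tacos | swimming | pop | van | blue
  4   | pizza | tennis | rock | truck | red
  5   | sushi | golf | classical | wagon | green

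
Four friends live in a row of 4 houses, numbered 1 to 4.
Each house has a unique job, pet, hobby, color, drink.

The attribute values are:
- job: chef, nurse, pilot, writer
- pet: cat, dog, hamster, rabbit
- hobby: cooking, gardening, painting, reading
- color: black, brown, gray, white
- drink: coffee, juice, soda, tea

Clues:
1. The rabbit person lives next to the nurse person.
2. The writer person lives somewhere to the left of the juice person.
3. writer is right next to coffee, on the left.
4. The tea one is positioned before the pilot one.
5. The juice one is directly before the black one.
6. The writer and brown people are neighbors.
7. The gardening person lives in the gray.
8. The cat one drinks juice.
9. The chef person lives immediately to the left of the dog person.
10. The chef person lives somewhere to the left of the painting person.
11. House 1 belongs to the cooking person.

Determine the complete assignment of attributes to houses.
Solution:

House | Job | Pet | Hobby | Color | Drink
-----------------------------------------
  1   | writer | rabbit | cooking | white | tea
  2   | nurse | hamster | reading | brown | coffee
  3   | chef | cat | gardening | gray | juice
  4   | pilot | dog | painting | black | soda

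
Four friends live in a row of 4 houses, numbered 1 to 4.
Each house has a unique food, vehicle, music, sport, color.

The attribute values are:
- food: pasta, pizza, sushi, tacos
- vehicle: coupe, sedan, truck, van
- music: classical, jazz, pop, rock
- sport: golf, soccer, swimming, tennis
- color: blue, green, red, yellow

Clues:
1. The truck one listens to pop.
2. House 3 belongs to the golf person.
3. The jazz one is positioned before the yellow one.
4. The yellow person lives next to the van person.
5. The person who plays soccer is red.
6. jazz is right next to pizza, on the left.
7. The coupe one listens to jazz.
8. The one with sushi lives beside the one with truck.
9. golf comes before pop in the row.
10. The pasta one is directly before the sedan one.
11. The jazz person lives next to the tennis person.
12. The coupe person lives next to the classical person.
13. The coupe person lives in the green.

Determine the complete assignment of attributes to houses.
Solution:

House | Food | Vehicle | Music | Sport | Color
----------------------------------------------
  1   | pasta | coupe | jazz | swimming | green
  2   | pizza | sedan | classical | tennis | yellow
  3   | sushi | van | rock | golf | blue
  4   | tacos | truck | pop | soccer | red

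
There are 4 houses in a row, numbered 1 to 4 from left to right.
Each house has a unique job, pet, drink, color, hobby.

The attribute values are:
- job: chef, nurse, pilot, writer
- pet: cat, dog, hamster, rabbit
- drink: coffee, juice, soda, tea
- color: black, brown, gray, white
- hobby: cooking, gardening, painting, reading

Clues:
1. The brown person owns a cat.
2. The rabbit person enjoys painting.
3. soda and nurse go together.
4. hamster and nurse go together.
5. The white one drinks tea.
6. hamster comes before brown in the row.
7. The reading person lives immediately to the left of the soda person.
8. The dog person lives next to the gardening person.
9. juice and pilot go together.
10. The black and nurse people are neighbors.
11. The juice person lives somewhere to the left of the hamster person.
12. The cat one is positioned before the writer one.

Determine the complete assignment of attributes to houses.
Solution:

House | Job | Pet | Drink | Color | Hobby
-----------------------------------------
  1   | pilot | dog | juice | black | reading
  2   | nurse | hamster | soda | gray | gardening
  3   | chef | cat | coffee | brown | cooking
  4   | writer | rabbit | tea | white | painting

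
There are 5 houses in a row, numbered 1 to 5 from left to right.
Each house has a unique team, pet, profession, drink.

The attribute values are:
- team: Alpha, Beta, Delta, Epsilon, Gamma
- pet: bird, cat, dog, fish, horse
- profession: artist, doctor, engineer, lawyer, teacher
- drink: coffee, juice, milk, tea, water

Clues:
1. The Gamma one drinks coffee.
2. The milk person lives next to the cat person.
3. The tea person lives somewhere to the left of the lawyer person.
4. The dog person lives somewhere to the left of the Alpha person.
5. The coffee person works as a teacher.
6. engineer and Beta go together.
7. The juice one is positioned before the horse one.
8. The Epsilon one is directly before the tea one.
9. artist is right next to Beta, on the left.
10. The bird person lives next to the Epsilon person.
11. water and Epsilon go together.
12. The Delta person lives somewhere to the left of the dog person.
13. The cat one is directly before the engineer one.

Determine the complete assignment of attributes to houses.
Solution:

House | Team | Pet | Profession | Drink
---------------------------------------
  1   | Delta | bird | doctor | milk
  2   | Epsilon | cat | artist | water
  3   | Beta | dog | engineer | tea
  4   | Alpha | fish | lawyer | juice
  5   | Gamma | horse | teacher | coffee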